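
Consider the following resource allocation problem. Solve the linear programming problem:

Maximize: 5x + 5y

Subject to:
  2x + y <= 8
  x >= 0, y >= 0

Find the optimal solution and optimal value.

The feasible region has vertices at [(0, 0), (4, 0), (0, 8)].
Checking objective 5x + 5y at each vertex:
  (0, 0): 5*0 + 5*0 = 0
  (4, 0): 5*4 + 5*0 = 20
  (0, 8): 5*0 + 5*8 = 40
Maximum is 40 at (0, 8).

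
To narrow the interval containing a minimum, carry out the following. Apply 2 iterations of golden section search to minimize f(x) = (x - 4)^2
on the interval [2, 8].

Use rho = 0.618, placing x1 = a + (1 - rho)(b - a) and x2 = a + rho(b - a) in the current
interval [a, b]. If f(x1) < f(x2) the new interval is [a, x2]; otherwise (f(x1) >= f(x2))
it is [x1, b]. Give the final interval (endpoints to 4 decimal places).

Golden section search for min of f(x) = (x - 4)^2 on [2, 8].
Each step: x1 = a + (1 - rho)(b - a), x2 = a + rho(b - a); if f(x1) < f(x2) keep [a, x2], otherwise keep [x1, b].
Step 1: [2.0000, 8.0000], x1=4.2920 (f=0.0853), x2=5.7080 (f=2.9173); f(x1) < f(x2) => keep [2.0000, 5.7080]
Step 2: [2.0000, 5.7080], x1=3.4165 (f=0.3405), x2=4.2915 (f=0.0850); f(x1) > f(x2) => keep [3.4165, 5.7080]
Final interval: [3.4165, 5.7080]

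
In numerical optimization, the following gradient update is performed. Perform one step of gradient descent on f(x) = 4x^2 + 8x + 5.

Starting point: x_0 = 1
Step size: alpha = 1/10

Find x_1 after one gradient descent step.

f(x) = 4x^2 + 8x + 5
f'(x) = 8x + 8
f'(1) = 8*1 + (8) = 16
x_1 = x_0 - alpha * f'(x_0) = 1 - 1/10 * 16 = -3/5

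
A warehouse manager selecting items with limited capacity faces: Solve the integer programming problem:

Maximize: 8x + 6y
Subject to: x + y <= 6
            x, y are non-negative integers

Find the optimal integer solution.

Objective: 8x + 6y, constraint: x + y <= 6
Coefficient of x is 8 >= coefficient of y is 6, so allocate the entire budget to x.
Optimal: x = 6, y = 0, value = 48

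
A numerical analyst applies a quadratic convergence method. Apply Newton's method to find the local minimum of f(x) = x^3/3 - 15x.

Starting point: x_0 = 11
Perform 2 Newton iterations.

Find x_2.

f(x) = x^3/3 - 15x
f'(x) = x^2 - 15, f''(x) = 2x
Newton update: x_{n+1} = x_n - (x_n^2 - 15)/(2*x_n)
Step 1: x_0 = 11, f'=106, f''=22, x_1 = 68/11
Step 2: x_1 = 68/11, f'=2809/121, f''=136/11, x_2 = 6439/1496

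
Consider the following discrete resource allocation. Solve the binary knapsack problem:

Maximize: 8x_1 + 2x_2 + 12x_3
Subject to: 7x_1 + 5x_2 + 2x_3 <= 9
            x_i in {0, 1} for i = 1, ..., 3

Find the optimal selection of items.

Items: item 1 (v=8, w=7), item 2 (v=2, w=5), item 3 (v=12, w=2)
Capacity: 9
Checking all 8 subsets (w = total weight, v = total value):
  {}: w = 0, v = 0
  {1}: w = 7, v = 8
  {2}: w = 5, v = 2
  {3}: w = 2, v = 12
  {1, 2}: w = 12 > 9, infeasible
  {1, 3}: w = 9, v = 20
  {2, 3}: w = 7, v = 14
  {1, 2, 3}: w = 14 > 9, infeasible
Best feasible subset: items [1, 3]
Total weight: 9 <= 9, total value: 20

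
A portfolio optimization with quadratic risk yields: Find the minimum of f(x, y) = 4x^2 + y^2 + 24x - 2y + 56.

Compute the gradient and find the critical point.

f(x,y) = 4x^2 + y^2 + 24x - 2y + 56
df/dx = 8x + (24) = 0  =>  x = -3
df/dy = 2y + (-2) = 0  =>  y = 1
f(-3, 1) = 4*(-3)^2 + 1*(1)^2 + 24*(-3) + -2*(1) + 56 = 19
Hessian is diagonal with entries 8, 2 > 0, so this is a minimum.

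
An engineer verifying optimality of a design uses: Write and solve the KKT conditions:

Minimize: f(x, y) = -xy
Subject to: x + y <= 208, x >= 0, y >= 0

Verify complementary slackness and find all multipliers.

Problem: min -xy s.t. x + y <= 208 (multiplier lambda), x >= 0 (mu_x), y >= 0 (mu_y)
KKT stationarity: -y + lambda - mu_x = 0, -x + lambda - mu_y = 0, with lambda, mu_x, mu_y >= 0
Complementary slackness: lambda*(x + y - 208) = 0, mu_x*x = 0, mu_y*y = 0
If lambda = 0: y = -mu_x <= 0 and x = -mu_y <= 0 force x = y = 0 with f = 0; but x = y = 104 is feasible with f = -10816 < 0, so this is not the minimum. Hence lambda > 0 and x + y = 208.
Try x > 0, y > 0 (so mu_x = mu_y = 0): y = lambda, x = lambda => x = y = lambda
x + y = 208 => 2*lambda = 208 => lambda = 104
x* = y* = 104 > 0, consistent with mu_x = mu_y = 0.
(Any feasible point with x = 0 or y = 0 has f = 0 > -10816, so the minimum is not on those boundaries.)
min(-xy) = -10816 (i.e. max xy = 10816)
Multipliers: lambda = 104, mu_x = 0, mu_y = 0
Complementary slackness: lambda*(x + y - 208) = 104*(104 + 104 - 208) = 0, mu_x*x = 0*104 = 0, mu_y*y = 0*104 = 0. Satisfied.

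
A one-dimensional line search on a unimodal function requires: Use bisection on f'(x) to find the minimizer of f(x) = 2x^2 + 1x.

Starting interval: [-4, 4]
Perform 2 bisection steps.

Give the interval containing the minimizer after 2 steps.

Finding critical point of f(x) = 2x^2 + 1x using bisection on f'(x) = 4x + 1.
f'(x) = 0 when x = -1/4.
Starting interval: [-4, 4]
Step 1: mid = 0, f'(mid) = 1, new interval = [-4, 0]
Step 2: mid = -2, f'(mid) = -7, new interval = [-2, 0]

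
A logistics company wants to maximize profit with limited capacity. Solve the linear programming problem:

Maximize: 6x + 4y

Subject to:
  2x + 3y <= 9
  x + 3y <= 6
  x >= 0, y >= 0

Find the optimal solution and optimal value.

Feasible vertices: (0, 0), (0, 2), (3, 1), (9/2, 0)
Objective 6x + 4y at each:
  (0, 0): 0
  (0, 2): 8
  (3, 1): 22
  (9/2, 0): 27
Maximum is 27 at (9/2, 0).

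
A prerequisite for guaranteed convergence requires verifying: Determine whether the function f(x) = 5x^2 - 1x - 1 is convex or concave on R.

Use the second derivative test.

f(x) = 5x^2 - 1x - 1
f'(x) = 10x - 1
f''(x) = 10
Since f''(x) = 10 > 0 for all x, f is convex on R.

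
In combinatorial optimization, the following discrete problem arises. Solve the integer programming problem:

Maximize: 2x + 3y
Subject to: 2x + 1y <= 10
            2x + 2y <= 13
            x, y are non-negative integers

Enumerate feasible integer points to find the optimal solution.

Constraint 1: 2x + 1y <= 10
Constraint 2: 2x + 2y <= 13
Feasible x range (need y >= 0): 0 <= x <= min(10/2, 13/2) => x in {0, ..., 5}.
Enumerate feasible integer points row by row (the coefficient of y is 3 > 0, so for each x the largest feasible y gives the best value):
  x = 0: y <= min((10 - 2*0)/1, (13 - 2*0)/2) => y in {0, ..., 6}; best 2*0 + 3*6 = 18
  x = 1: y <= min((10 - 2*1)/1, (13 - 2*1)/2) => y in {0, ..., 5}; best 2*1 + 3*5 = 17
  x = 2: y <= min((10 - 2*2)/1, (13 - 2*2)/2) => y in {0, ..., 4}; best 2*2 + 3*4 = 16
  x = 3: y <= min((10 - 2*3)/1, (13 - 2*3)/2) => y in {0, ..., 3}; best 2*3 + 3*3 = 15
  x = 4: y <= min((10 - 2*4)/1, (13 - 2*4)/2) => y in {0, ..., 2}; best 2*4 + 3*2 = 14
  x = 5: y <= min((10 - 2*5)/1, (13 - 2*5)/2) => y in {0}; best 2*5 + 3*0 = 10
The maximum 2x + 3y = 18 is achieved at x = 0, y = 6.
Check: 2*0 + 1*6 = 6 <= 10 and 2*0 + 2*6 = 12 <= 13.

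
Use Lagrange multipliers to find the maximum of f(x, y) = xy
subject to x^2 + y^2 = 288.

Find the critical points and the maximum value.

Lagrange conditions: y = 2*lambda*x and x = 2*lambda*y
If x = 0 then y = 0, violating the constraint, so x, y != 0.
Dividing: y/x = x/y => x^2 = y^2 => y = x or y = -x
Constraint: 2x^2 = 288 => x^2 = 144 => x = +/-12
Critical points: (12, 12), (-12, -12), (12, -12), (-12, 12)
  y = x:  xy = x^2 = 144  at (12, 12) and (-12, -12)
  y = -x: xy = -x^2 = -144 at (12, -12) and (-12, 12)
Maximum xy = 144 at (12, 12) and (-12, -12)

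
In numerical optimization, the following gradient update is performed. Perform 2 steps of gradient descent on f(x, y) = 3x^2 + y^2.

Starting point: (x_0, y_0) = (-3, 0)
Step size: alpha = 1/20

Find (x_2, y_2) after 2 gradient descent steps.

f(x,y) = 3x^2 + y^2
grad_x = 6x + 0y, grad_y = 2y + 0x
Step 1: grad = (-18, 0), (-21/10, 0)
Step 2: grad = (-63/5, 0), (-147/100, 0)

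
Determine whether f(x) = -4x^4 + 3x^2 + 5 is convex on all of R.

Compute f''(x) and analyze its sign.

f(x) = -4x^4 + 3x^2 + 5
f'(x) = -16x^3 + 6x
f''(x) = -48x^2 + 6
f''(x) = -48x^2 + 6 -> -inf as |x| -> inf
Therefore, f is not globally convex on R.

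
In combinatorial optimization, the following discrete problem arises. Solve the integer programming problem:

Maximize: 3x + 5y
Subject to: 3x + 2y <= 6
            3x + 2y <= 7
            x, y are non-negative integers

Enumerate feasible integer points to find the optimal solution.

Constraint 1: 3x + 2y <= 6
Constraint 2: 3x + 2y <= 7
Feasible x range (need y >= 0): 0 <= x <= min(6/3, 7/3) => x in {0, ..., 2}.
Enumerate feasible integer points row by row (the coefficient of y is 5 > 0, so for each x the largest feasible y gives the best value):
  x = 0: y <= min((6 - 3*0)/2, (7 - 3*0)/2) => y in {0, ..., 3}; best 3*0 + 5*3 = 15
  x = 1: y <= min((6 - 3*1)/2, (7 - 3*1)/2) => y in {0, ..., 1}; best 3*1 + 5*1 = 8
  x = 2: y <= min((6 - 3*2)/2, (7 - 3*2)/2) => y in {0}; best 3*2 + 5*0 = 6
The maximum 3x + 5y = 15 is achieved at x = 0, y = 3.
Check: 3*0 + 2*3 = 6 <= 6 and 3*0 + 2*3 = 6 <= 7.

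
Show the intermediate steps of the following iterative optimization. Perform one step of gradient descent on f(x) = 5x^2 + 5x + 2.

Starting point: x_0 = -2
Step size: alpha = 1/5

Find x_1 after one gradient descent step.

f(x) = 5x^2 + 5x + 2
f'(x) = 10x + 5
f'(-2) = 10*-2 + (5) = -15
x_1 = x_0 - alpha * f'(x_0) = -2 - 1/5 * -15 = 1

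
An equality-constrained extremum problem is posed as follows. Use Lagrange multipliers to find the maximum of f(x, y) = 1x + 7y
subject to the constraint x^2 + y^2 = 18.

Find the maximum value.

Set up Lagrange conditions: grad f = lambda * grad g
  1 = 2*lambda*x
  7 = 2*lambda*y
From these: x/y = 1/7, so x = 1t, y = 7t for some t.
Substitute into constraint: (1t)^2 + (7t)^2 = 18
  t^2 * 50 = 18
  t = sqrt(18/50)
Maximum = 1*x + 7*y = (1^2 + 7^2)*t = 50 * sqrt(18/50) = 30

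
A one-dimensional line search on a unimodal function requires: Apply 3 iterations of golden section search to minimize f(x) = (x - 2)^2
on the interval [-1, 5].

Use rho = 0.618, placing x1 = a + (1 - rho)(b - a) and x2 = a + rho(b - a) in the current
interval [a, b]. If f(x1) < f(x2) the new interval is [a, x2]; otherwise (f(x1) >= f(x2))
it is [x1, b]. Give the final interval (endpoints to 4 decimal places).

Golden section search for min of f(x) = (x - 2)^2 on [-1, 5].
Each step: x1 = a + (1 - rho)(b - a), x2 = a + rho(b - a); if f(x1) < f(x2) keep [a, x2], otherwise keep [x1, b].
Step 1: [-1.0000, 5.0000], x1=1.2920 (f=0.5013), x2=2.7080 (f=0.5013); f(x1) = f(x2) (tie, not '<') => keep [1.2920, 5.0000]
Step 2: [1.2920, 5.0000], x1=2.7085 (f=0.5019), x2=3.5835 (f=2.5076); f(x1) < f(x2) => keep [1.2920, 3.5835]
Step 3: [1.2920, 3.5835], x1=2.1674 (f=0.0280), x2=2.7082 (f=0.5015); f(x1) < f(x2) => keep [1.2920, 2.7082]
Final interval: [1.2920, 2.7082]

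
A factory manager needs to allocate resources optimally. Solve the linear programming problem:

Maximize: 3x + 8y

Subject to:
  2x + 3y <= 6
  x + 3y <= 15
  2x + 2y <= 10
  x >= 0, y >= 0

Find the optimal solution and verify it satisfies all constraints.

Feasible vertices: (0, 0), (0, 2), (3, 0)
Objective 3x + 8y at each vertex:
  (0, 0): 0
  (0, 2): 16
  (3, 0): 9
Maximum is 16 at (0, 2).
Verify constraints at (x, y) = (0, 2):
  2*0 + 3*2 = 6 <= 6 (active)
  1*0 + 3*2 = 6 <= 15
  2*0 + 2*2 = 4 <= 10
  x = 0 >= 0, y = 2 >= 0. All constraints satisfied.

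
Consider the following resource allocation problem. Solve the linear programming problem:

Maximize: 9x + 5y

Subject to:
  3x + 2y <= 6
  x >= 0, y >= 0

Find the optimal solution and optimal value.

The feasible region has vertices at [(0, 0), (2, 0), (0, 3)].
Checking objective 9x + 5y at each vertex:
  (0, 0): 9*0 + 5*0 = 0
  (2, 0): 9*2 + 5*0 = 18
  (0, 3): 9*0 + 5*3 = 15
Maximum is 18 at (2, 0).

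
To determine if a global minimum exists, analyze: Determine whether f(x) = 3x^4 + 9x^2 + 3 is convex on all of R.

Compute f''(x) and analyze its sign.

f(x) = 3x^4 + 9x^2 + 3
f'(x) = 12x^3 + 18x
f''(x) = 36x^2 + 18
f''(x) = 36x^2 + 18 >= 18 > 0 for all x
Therefore, f is convex on R.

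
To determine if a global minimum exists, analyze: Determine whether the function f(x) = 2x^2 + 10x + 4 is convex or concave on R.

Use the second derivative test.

f(x) = 2x^2 + 10x + 4
f'(x) = 4x + 10
f''(x) = 4
Since f''(x) = 4 > 0 for all x, f is convex on R.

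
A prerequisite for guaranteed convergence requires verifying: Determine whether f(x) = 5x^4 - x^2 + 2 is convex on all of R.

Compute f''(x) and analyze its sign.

f(x) = 5x^4 - x^2 + 2
f'(x) = 20x^3 + -2x
f''(x) = 60x^2 + -2
f''(0) = -2 < 0, so not convex near x = 0
Therefore, f is not globally convex on R.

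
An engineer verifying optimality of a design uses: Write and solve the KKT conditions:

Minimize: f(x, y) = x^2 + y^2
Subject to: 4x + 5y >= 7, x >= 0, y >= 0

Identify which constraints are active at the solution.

KKT conditions for min x^2 + y^2 s.t. 4x + 5y >= 7, x >= 0, y >= 0:
Stationarity: 2x = mu*4 + mu_x, 2y = mu*5 + mu_y, with mu, mu_x, mu_y >= 0
Complementary slackness: mu*(4x + 5y - 7) = 0, mu_x*x = 0, mu_y*y = 0
(0, 0) is infeasible (4*0 + 5*0 < 7), so if mu = 0 stationarity would force x = mu_x/2 >= 0, y = mu_y/2 >= 0 with mu_x*x = mu_y*y = 0, i.e. x = y = 0: contradiction. Hence mu > 0 and 4x + 5y = 7 is active.
Try x > 0, y > 0 (so mu_x = mu_y = 0): x = 4*mu/2, y = 5*mu/2
Substitute: 4*(4*mu/2) + 5*(5*mu/2) = 7
  mu*41/2 = 7 => mu = 14/41
x* = 28/41 > 0, y* = 35/41 > 0, consistent with mu_x = mu_y = 0.
f is convex and the constraints are linear, so this KKT point is the global minimum.
f* = 49/41
Active constraints: 4x + 5y >= 7 (holds with equality, mu = 14/41 > 0); x >= 0 and y >= 0 are inactive (mu_x = mu_y = 0).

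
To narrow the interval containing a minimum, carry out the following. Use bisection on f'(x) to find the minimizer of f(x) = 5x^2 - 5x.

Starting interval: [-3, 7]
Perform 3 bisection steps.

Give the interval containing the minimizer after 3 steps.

Finding critical point of f(x) = 5x^2 - 5x using bisection on f'(x) = 10x + -5.
f'(x) = 0 when x = 1/2.
Starting interval: [-3, 7]
Step 1: mid = 2, f'(mid) = 15, new interval = [-3, 2]
Step 2: mid = -1/2, f'(mid) = -10, new interval = [-1/2, 2]
Step 3: mid = 3/4, f'(mid) = 5/2, new interval = [-1/2, 3/4]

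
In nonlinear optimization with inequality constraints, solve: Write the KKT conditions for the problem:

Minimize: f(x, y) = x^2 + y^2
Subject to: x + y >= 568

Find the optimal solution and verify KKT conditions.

KKT conditions for min x^2 + y^2 s.t. x + y >= 568:
Stationarity: 2x = mu, 2y = mu
So x = y = mu/2.
Complementary slackness: mu*(x + y - 568) = 0
Primal feasibility: x + y >= 568; dual feasibility: mu >= 0
If mu = 0 then x = y = 0, but 0 + 0 < 568 is infeasible, so the constraint is active.
Constraint active: x + y = 2*(mu/2) = 568 => mu = 568
x = y = 284, f = 161312
Verify: stationarity 2*284 = 568 = mu; primal 284 + 284 = 568 >= 568; dual mu = 568 >= 0; complementary slackness 568*(568 - 568) = 0. All KKT conditions hold.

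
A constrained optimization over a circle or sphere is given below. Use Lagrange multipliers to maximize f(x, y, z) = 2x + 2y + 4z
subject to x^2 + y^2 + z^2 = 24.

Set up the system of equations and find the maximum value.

Lagrange conditions: 2 = 2*lambda*x, 2 = 2*lambda*y, 4 = 2*lambda*z
So x:2 = y:2 = z:4, i.e. x = 2t, y = 2t, z = 4t
Constraint: t^2*(2^2 + 2^2 + 4^2) = 24
  t^2 * 24 = 24  =>  t = sqrt(1)
Maximum = 2*2t + 2*2t + 4*4t = 24*sqrt(1) = 24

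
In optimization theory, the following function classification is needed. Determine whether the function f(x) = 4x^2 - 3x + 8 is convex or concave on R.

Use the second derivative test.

f(x) = 4x^2 - 3x + 8
f'(x) = 8x - 3
f''(x) = 8
Since f''(x) = 8 > 0 for all x, f is convex on R.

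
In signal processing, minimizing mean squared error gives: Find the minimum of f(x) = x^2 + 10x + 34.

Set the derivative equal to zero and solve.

f(x) = x^2 + 10x + 34
f'(x) = 2x + (10) = 0
x = -10/2 = -5
f(-5) = 9
Since f''(x) = 2 > 0, this is a minimum.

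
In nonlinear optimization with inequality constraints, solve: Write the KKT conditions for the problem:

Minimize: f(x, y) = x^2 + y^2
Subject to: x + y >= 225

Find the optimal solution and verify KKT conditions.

KKT conditions for min x^2 + y^2 s.t. x + y >= 225:
Stationarity: 2x = mu, 2y = mu
So x = y = mu/2.
Complementary slackness: mu*(x + y - 225) = 0
Primal feasibility: x + y >= 225; dual feasibility: mu >= 0
If mu = 0 then x = y = 0, but 0 + 0 < 225 is infeasible, so the constraint is active.
Constraint active: x + y = 2*(mu/2) = 225 => mu = 225
x = y = 225/2, f = 50625/2
Verify: stationarity 2*(225/2) = 225 = mu; primal 225/2 + 225/2 = 225 >= 225; dual mu = 225 >= 0; complementary slackness 225*(225 - 225) = 0. All KKT conditions hold.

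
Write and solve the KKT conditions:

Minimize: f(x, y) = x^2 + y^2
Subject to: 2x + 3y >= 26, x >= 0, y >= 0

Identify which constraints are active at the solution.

KKT conditions for min x^2 + y^2 s.t. 2x + 3y >= 26, x >= 0, y >= 0:
Stationarity: 2x = mu*2 + mu_x, 2y = mu*3 + mu_y, with mu, mu_x, mu_y >= 0
Complementary slackness: mu*(2x + 3y - 26) = 0, mu_x*x = 0, mu_y*y = 0
(0, 0) is infeasible (2*0 + 3*0 < 26), so if mu = 0 stationarity would force x = mu_x/2 >= 0, y = mu_y/2 >= 0 with mu_x*x = mu_y*y = 0, i.e. x = y = 0: contradiction. Hence mu > 0 and 2x + 3y = 26 is active.
Try x > 0, y > 0 (so mu_x = mu_y = 0): x = 2*mu/2, y = 3*mu/2
Substitute: 2*(2*mu/2) + 3*(3*mu/2) = 26
  mu*13/2 = 26 => mu = 4
x* = 4 > 0, y* = 6 > 0, consistent with mu_x = mu_y = 0.
f is convex and the constraints are linear, so this KKT point is the global minimum.
f* = 52
Active constraints: 2x + 3y >= 26 (holds with equality, mu = 4 > 0); x >= 0 and y >= 0 are inactive (mu_x = mu_y = 0).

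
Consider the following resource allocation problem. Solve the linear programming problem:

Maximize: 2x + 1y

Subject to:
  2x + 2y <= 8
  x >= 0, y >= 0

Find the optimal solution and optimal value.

The feasible region has vertices at [(0, 0), (4, 0), (0, 4)].
Checking objective 2x + 1y at each vertex:
  (0, 0): 2*0 + 1*0 = 0
  (4, 0): 2*4 + 1*0 = 8
  (0, 4): 2*0 + 1*4 = 4
Maximum is 8 at (4, 0).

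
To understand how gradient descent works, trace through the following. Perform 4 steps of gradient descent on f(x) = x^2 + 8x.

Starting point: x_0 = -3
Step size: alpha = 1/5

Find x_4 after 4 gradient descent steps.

f(x) = x^2 + 8x, f'(x) = 2x + (8)
Step 1: f'(-3) = 2, x_1 = -3 - 1/5 * 2 = -17/5
Step 2: f'(-17/5) = 6/5, x_2 = -17/5 - 1/5 * 6/5 = -91/25
Step 3: f'(-91/25) = 18/25, x_3 = -91/25 - 1/5 * 18/25 = -473/125
Step 4: f'(-473/125) = 54/125, x_4 = -473/125 - 1/5 * 54/125 = -2419/625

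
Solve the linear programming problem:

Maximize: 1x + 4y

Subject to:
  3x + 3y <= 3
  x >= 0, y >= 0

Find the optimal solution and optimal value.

The feasible region has vertices at [(0, 0), (1, 0), (0, 1)].
Checking objective 1x + 4y at each vertex:
  (0, 0): 1*0 + 4*0 = 0
  (1, 0): 1*1 + 4*0 = 1
  (0, 1): 1*0 + 4*1 = 4
Maximum is 4 at (0, 1).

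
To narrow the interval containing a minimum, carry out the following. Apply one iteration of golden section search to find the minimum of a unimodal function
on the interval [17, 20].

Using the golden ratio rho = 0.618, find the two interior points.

Golden section search on [17, 20].
Golden ratio rho = 0.618 (approx).
Interior points:
  x_1 = 17 + (1-0.618)*3 = 18.1460
  x_2 = 17 + 0.618*3 = 18.8540
Compare f(x_1) and f(x_2) to determine which subinterval to keep.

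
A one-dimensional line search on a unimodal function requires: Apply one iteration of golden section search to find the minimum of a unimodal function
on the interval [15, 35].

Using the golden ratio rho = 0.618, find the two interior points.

Golden section search on [15, 35].
Golden ratio rho = 0.618 (approx).
Interior points:
  x_1 = 15 + (1-0.618)*20 = 22.6400
  x_2 = 15 + 0.618*20 = 27.3600
Compare f(x_1) and f(x_2) to determine which subinterval to keep.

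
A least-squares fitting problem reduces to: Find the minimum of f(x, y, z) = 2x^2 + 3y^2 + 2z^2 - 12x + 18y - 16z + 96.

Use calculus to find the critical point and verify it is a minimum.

f(x,y,z) = 2x^2 + 3y^2 + 2z^2 - 12x + 18y - 16z + 96
df/dx = 4x + (-12) = 0 => x = 3
df/dy = 6y + (18) = 0 => y = -3
df/dz = 4z + (-16) = 0 => z = 4
f(3,-3,4) = 2*(3)^2 + 3*(-3)^2 + 2*(4)^2 + -12*(3) + 18*(-3) + -16*(4) + 96 = 19
Hessian is diagonal with entries 4, 6, 4 > 0, confirmed minimum.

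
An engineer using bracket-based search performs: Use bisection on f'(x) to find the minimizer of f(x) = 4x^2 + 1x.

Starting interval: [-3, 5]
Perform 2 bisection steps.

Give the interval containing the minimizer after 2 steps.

Finding critical point of f(x) = 4x^2 + 1x using bisection on f'(x) = 8x + 1.
f'(x) = 0 when x = -1/8.
Starting interval: [-3, 5]
Step 1: mid = 1, f'(mid) = 9, new interval = [-3, 1]
Step 2: mid = -1, f'(mid) = -7, new interval = [-1, 1]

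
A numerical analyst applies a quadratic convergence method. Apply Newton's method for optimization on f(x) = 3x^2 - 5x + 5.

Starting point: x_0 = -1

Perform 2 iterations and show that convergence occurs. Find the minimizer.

f(x) = 3x^2 - 5x + 5, f'(x) = 6x + (-5), f''(x) = 6
Step 1: f'(-1) = -11, x_1 = -1 - -11/6 = 5/6
Step 2: f'(5/6) = 0, x_2 = 5/6 (converged)
Newton's method converges in 1 step for quadratics.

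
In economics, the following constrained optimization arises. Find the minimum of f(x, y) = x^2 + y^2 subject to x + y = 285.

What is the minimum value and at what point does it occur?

Substitute y = 285 - x into f(x,y) = x^2 + y^2:
g(x) = x^2 + (285 - x)^2 = 2x^2 - 570x + 81225
g'(x) = 4x - 570 = 0  =>  x = 285/2
y = 285 - 285/2 = 285/2
Minimum value = (285/2)^2 + (285/2)^2 = 81225/2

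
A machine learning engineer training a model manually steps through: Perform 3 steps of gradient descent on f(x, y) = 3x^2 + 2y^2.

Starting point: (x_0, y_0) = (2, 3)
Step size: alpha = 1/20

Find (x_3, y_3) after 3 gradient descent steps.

f(x,y) = 3x^2 + 2y^2
grad_x = 6x + 0y, grad_y = 4y + 0x
Step 1: grad = (12, 12), (7/5, 12/5)
Step 2: grad = (42/5, 48/5), (49/50, 48/25)
Step 3: grad = (147/25, 192/25), (343/500, 192/125)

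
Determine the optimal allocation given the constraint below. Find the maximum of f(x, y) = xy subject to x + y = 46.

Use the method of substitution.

Substitute y = 46 - x into f(x,y) = xy:
g(x) = x(46 - x) = 46x - x^2
g'(x) = 46 - 2x = 0  =>  x = 23
y = 46 - 23 = 23
Maximum value = 23 * 23 = 529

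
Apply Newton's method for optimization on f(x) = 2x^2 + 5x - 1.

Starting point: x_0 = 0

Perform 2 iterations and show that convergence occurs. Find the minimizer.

f(x) = 2x^2 + 5x - 1, f'(x) = 4x + (5), f''(x) = 4
Step 1: f'(0) = 5, x_1 = 0 - 5/4 = -5/4
Step 2: f'(-5/4) = 0, x_2 = -5/4 (converged)
Newton's method converges in 1 step for quadratics.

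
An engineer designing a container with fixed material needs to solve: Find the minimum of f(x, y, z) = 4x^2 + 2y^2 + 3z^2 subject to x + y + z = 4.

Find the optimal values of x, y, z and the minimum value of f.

Using Lagrange multipliers on f = 4x^2 + 2y^2 + 3z^2 with constraint x + y + z = 4:
Conditions: 2*4*x = lambda, 2*2*y = lambda, 2*3*z = lambda
So x = lambda/8, y = lambda/4, z = lambda/6
Substituting into constraint: lambda * (13/24) = 4
lambda = 96/13
x = 12/13, y = 24/13, z = 16/13
Minimum value = 192/13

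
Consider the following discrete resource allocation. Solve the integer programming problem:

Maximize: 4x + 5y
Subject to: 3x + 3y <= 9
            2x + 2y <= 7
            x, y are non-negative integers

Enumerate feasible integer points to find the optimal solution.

Constraint 1: 3x + 3y <= 9
Constraint 2: 2x + 2y <= 7
Feasible x range (need y >= 0): 0 <= x <= min(9/3, 7/2) => x in {0, ..., 3}.
Enumerate feasible integer points row by row (the coefficient of y is 5 > 0, so for each x the largest feasible y gives the best value):
  x = 0: y <= min((9 - 3*0)/3, (7 - 2*0)/2) => y in {0, ..., 3}; best 4*0 + 5*3 = 15
  x = 1: y <= min((9 - 3*1)/3, (7 - 2*1)/2) => y in {0, ..., 2}; best 4*1 + 5*2 = 14
  x = 2: y <= min((9 - 3*2)/3, (7 - 2*2)/2) => y in {0, ..., 1}; best 4*2 + 5*1 = 13
  x = 3: y <= min((9 - 3*3)/3, (7 - 2*3)/2) => y in {0}; best 4*3 + 5*0 = 12
The maximum 4x + 5y = 15 is achieved at x = 0, y = 3.
Check: 3*0 + 3*3 = 9 <= 9 and 2*0 + 2*3 = 6 <= 7.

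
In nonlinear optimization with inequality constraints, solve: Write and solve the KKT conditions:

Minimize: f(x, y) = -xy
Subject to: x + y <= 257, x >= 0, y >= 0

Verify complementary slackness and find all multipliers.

Problem: min -xy s.t. x + y <= 257 (multiplier lambda), x >= 0 (mu_x), y >= 0 (mu_y)
KKT stationarity: -y + lambda - mu_x = 0, -x + lambda - mu_y = 0, with lambda, mu_x, mu_y >= 0
Complementary slackness: lambda*(x + y - 257) = 0, mu_x*x = 0, mu_y*y = 0
If lambda = 0: y = -mu_x <= 0 and x = -mu_y <= 0 force x = y = 0 with f = 0; but x = y = 257/2 is feasible with f = -66049/4 < 0, so this is not the minimum. Hence lambda > 0 and x + y = 257.
Try x > 0, y > 0 (so mu_x = mu_y = 0): y = lambda, x = lambda => x = y = lambda
x + y = 257 => 2*lambda = 257 => lambda = 257/2
x* = y* = 257/2 > 0, consistent with mu_x = mu_y = 0.
(Any feasible point with x = 0 or y = 0 has f = 0 > -66049/4, so the minimum is not on those boundaries.)
min(-xy) = -66049/4 (i.e. max xy = 66049/4)
Multipliers: lambda = 257/2, mu_x = 0, mu_y = 0
Complementary slackness: lambda*(x + y - 257) = 257/2*(257/2 + 257/2 - 257) = 0, mu_x*x = 0*257/2 = 0, mu_y*y = 0*257/2 = 0. Satisfied.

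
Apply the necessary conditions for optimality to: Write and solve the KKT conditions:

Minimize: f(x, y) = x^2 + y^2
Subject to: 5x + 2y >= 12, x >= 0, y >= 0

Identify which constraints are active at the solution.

KKT conditions for min x^2 + y^2 s.t. 5x + 2y >= 12, x >= 0, y >= 0:
Stationarity: 2x = mu*5 + mu_x, 2y = mu*2 + mu_y, with mu, mu_x, mu_y >= 0
Complementary slackness: mu*(5x + 2y - 12) = 0, mu_x*x = 0, mu_y*y = 0
(0, 0) is infeasible (5*0 + 2*0 < 12), so if mu = 0 stationarity would force x = mu_x/2 >= 0, y = mu_y/2 >= 0 with mu_x*x = mu_y*y = 0, i.e. x = y = 0: contradiction. Hence mu > 0 and 5x + 2y = 12 is active.
Try x > 0, y > 0 (so mu_x = mu_y = 0): x = 5*mu/2, y = 2*mu/2
Substitute: 5*(5*mu/2) + 2*(2*mu/2) = 12
  mu*29/2 = 12 => mu = 24/29
x* = 60/29 > 0, y* = 24/29 > 0, consistent with mu_x = mu_y = 0.
f is convex and the constraints are linear, so this KKT point is the global minimum.
f* = 144/29
Active constraints: 5x + 2y >= 12 (holds with equality, mu = 24/29 > 0); x >= 0 and y >= 0 are inactive (mu_x = mu_y = 0).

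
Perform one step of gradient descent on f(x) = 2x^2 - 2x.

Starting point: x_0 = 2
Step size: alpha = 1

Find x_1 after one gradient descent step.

f(x) = 2x^2 - 2x
f'(x) = 4x - 2
f'(2) = 4*2 + (-2) = 6
x_1 = x_0 - alpha * f'(x_0) = 2 - 1 * 6 = -4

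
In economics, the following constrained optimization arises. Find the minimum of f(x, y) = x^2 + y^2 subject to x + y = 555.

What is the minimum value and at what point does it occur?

Substitute y = 555 - x into f(x,y) = x^2 + y^2:
g(x) = x^2 + (555 - x)^2 = 2x^2 - 1110x + 308025
g'(x) = 4x - 1110 = 0  =>  x = 555/2
y = 555 - 555/2 = 555/2
Minimum value = (555/2)^2 + (555/2)^2 = 308025/2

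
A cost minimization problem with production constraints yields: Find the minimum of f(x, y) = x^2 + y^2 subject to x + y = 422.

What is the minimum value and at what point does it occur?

Substitute y = 422 - x into f(x,y) = x^2 + y^2:
g(x) = x^2 + (422 - x)^2 = 2x^2 - 844x + 178084
g'(x) = 4x - 844 = 0  =>  x = 211
y = 422 - 211 = 211
Minimum value = 211^2 + 211^2 = 89042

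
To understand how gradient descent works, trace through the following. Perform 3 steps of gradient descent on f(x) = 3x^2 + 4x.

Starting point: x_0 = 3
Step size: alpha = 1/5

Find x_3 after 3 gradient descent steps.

f(x) = 3x^2 + 4x, f'(x) = 6x + (4)
Step 1: f'(3) = 22, x_1 = 3 - 1/5 * 22 = -7/5
Step 2: f'(-7/5) = -22/5, x_2 = -7/5 - 1/5 * -22/5 = -13/25
Step 3: f'(-13/25) = 22/25, x_3 = -13/25 - 1/5 * 22/25 = -87/125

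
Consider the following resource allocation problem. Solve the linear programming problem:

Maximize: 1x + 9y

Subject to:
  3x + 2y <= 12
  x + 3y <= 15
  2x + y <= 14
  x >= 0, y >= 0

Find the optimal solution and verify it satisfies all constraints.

Feasible vertices: (0, 0), (0, 5), (6/7, 33/7), (4, 0)
Objective 1x + 9y at each vertex:
  (0, 0): 0
  (0, 5): 45
  (6/7, 33/7): 303/7
  (4, 0): 4
Maximum is 45 at (0, 5).
Verify constraints at (x, y) = (0, 5):
  3*0 + 2*5 = 10 <= 12
  1*0 + 3*5 = 15 <= 15 (active)
  2*0 + 1*5 = 5 <= 14
  x = 0 >= 0, y = 5 >= 0. All constraints satisfied.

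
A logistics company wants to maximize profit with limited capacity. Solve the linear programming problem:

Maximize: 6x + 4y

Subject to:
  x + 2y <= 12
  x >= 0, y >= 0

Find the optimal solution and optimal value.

The feasible region has vertices at [(0, 0), (12, 0), (0, 6)].
Checking objective 6x + 4y at each vertex:
  (0, 0): 6*0 + 4*0 = 0
  (12, 0): 6*12 + 4*0 = 72
  (0, 6): 6*0 + 4*6 = 24
Maximum is 72 at (12, 0).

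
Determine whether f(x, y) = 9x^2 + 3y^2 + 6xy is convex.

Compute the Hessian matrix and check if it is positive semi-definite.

f(x,y) = 9x^2 + 3y^2 + 6xy
Hessian H = [[18, 6], [6, 6]]
trace(H) = 24, det(H) = 72
Eigenvalues: (24 +/- sqrt(288)) / 2 = 20.49, 3.515
Since both eigenvalues > 0, f is convex.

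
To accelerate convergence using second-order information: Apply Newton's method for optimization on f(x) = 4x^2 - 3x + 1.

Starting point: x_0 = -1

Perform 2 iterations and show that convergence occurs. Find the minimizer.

f(x) = 4x^2 - 3x + 1, f'(x) = 8x + (-3), f''(x) = 8
Step 1: f'(-1) = -11, x_1 = -1 - -11/8 = 3/8
Step 2: f'(3/8) = 0, x_2 = 3/8 (converged)
Newton's method converges in 1 step for quadratics.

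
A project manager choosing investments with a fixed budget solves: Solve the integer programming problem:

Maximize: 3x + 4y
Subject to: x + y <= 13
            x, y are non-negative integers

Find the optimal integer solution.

Objective: 3x + 4y, constraint: x + y <= 13
Coefficient of y is 4 > coefficient of x is 3, so allocate the entire budget to y.
Optimal: x = 0, y = 13, value = 52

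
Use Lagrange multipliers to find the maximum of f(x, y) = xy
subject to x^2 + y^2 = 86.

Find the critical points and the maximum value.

Lagrange conditions: y = 2*lambda*x and x = 2*lambda*y
If x = 0 then y = 0, violating the constraint, so x, y != 0.
Dividing: y/x = x/y => x^2 = y^2 => y = x or y = -x
Constraint: 2x^2 = 86 => x^2 = 43 => x = +/-sqrt(43)
Critical points: (sqrt(43), sqrt(43)), (-sqrt(43), -sqrt(43)), (sqrt(43), -sqrt(43)), (-sqrt(43), sqrt(43))
  y = x:  xy = x^2 = 43  at (sqrt(43), sqrt(43)) and (-sqrt(43), -sqrt(43))
  y = -x: xy = -x^2 = -43 at (sqrt(43), -sqrt(43)) and (-sqrt(43), sqrt(43))
Maximum xy = 43 at (sqrt(43), sqrt(43)) and (-sqrt(43), -sqrt(43))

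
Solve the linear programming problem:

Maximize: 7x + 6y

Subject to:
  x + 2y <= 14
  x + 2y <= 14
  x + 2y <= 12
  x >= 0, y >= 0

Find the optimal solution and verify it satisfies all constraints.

Feasible vertices: (0, 0), (0, 6), (12, 0)
Objective 7x + 6y at each vertex:
  (0, 0): 0
  (0, 6): 36
  (12, 0): 84
Maximum is 84 at (12, 0).
Verify constraints at (x, y) = (12, 0):
  1*12 + 2*0 = 12 <= 14
  1*12 + 2*0 = 12 <= 14
  1*12 + 2*0 = 12 <= 12 (active)
  x = 12 >= 0, y = 0 >= 0. All constraints satisfied.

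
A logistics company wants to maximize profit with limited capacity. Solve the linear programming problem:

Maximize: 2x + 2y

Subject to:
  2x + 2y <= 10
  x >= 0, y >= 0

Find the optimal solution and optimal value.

The feasible region has vertices at [(0, 0), (5, 0), (0, 5)].
Checking objective 2x + 2y at each vertex:
  (0, 0): 2*0 + 2*0 = 0
  (5, 0): 2*5 + 2*0 = 10
  (0, 5): 2*0 + 2*5 = 10
Maximum is 10 at (5, 0).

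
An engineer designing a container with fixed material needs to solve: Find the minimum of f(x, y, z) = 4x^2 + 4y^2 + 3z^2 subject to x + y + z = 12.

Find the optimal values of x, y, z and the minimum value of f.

Using Lagrange multipliers on f = 4x^2 + 4y^2 + 3z^2 with constraint x + y + z = 12:
Conditions: 2*4*x = lambda, 2*4*y = lambda, 2*3*z = lambda
So x = lambda/8, y = lambda/8, z = lambda/6
Substituting into constraint: lambda * (5/12) = 12
lambda = 144/5
x = 18/5, y = 18/5, z = 24/5
Minimum value = 864/5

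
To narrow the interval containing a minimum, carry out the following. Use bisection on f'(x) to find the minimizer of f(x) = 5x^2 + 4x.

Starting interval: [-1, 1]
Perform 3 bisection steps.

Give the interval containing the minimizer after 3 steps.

Finding critical point of f(x) = 5x^2 + 4x using bisection on f'(x) = 10x + 4.
f'(x) = 0 when x = -2/5.
Starting interval: [-1, 1]
Step 1: mid = 0, f'(mid) = 4, new interval = [-1, 0]
Step 2: mid = -1/2, f'(mid) = -1, new interval = [-1/2, 0]
Step 3: mid = -1/4, f'(mid) = 3/2, new interval = [-1/2, -1/4]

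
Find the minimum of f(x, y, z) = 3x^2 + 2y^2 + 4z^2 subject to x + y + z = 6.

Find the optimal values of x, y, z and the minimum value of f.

Using Lagrange multipliers on f = 3x^2 + 2y^2 + 4z^2 with constraint x + y + z = 6:
Conditions: 2*3*x = lambda, 2*2*y = lambda, 2*4*z = lambda
So x = lambda/6, y = lambda/4, z = lambda/8
Substituting into constraint: lambda * (13/24) = 6
lambda = 144/13
x = 24/13, y = 36/13, z = 18/13
Minimum value = 432/13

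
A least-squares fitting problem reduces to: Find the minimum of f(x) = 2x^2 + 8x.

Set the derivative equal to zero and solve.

f(x) = 2x^2 + 8x
f'(x) = 4x + (8) = 0
x = -8/4 = -2
f(-2) = -8
Since f''(x) = 4 > 0, this is a minimum.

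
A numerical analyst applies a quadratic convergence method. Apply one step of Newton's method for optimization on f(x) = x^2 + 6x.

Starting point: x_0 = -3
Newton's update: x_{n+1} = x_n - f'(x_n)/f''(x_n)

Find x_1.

f(x) = x^2 + 6x
f'(x) = 2x + (6), f''(x) = 2
Newton step: x_1 = x_0 - f'(x_0)/f''(x_0)
f'(-3) = 0
x_1 = -3 - 0/2 = -3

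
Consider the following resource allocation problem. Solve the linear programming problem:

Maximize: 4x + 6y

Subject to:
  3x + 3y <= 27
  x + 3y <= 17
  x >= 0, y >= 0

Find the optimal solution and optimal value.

Feasible vertices: (0, 0), (0, 17/3), (5, 4), (9, 0)
Objective 4x + 6y at each:
  (0, 0): 0
  (0, 17/3): 34
  (5, 4): 44
  (9, 0): 36
Maximum is 44 at (5, 4).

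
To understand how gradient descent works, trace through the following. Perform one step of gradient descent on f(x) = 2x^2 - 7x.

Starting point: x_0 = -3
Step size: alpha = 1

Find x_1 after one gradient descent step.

f(x) = 2x^2 - 7x
f'(x) = 4x - 7
f'(-3) = 4*-3 + (-7) = -19
x_1 = x_0 - alpha * f'(x_0) = -3 - 1 * -19 = 16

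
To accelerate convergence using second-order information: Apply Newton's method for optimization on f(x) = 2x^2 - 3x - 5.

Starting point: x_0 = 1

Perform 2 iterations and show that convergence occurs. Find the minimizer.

f(x) = 2x^2 - 3x - 5, f'(x) = 4x + (-3), f''(x) = 4
Step 1: f'(1) = 1, x_1 = 1 - 1/4 = 3/4
Step 2: f'(3/4) = 0, x_2 = 3/4 (converged)
Newton's method converges in 1 step for quadratics.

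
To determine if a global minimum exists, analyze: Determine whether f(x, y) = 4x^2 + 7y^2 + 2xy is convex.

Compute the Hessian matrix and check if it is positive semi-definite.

f(x,y) = 4x^2 + 7y^2 + 2xy
Hessian H = [[8, 2], [2, 14]]
trace(H) = 22, det(H) = 108
Eigenvalues: (22 +/- sqrt(52)) / 2 = 14.61, 7.394
Since both eigenvalues > 0, f is convex.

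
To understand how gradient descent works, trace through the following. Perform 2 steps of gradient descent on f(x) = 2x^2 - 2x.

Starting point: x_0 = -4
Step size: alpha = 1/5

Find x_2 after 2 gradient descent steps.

f(x) = 2x^2 - 2x, f'(x) = 4x + (-2)
Step 1: f'(-4) = -18, x_1 = -4 - 1/5 * -18 = -2/5
Step 2: f'(-2/5) = -18/5, x_2 = -2/5 - 1/5 * -18/5 = 8/25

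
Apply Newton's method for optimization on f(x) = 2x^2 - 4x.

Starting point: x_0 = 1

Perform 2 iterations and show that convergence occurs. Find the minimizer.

f(x) = 2x^2 - 4x, f'(x) = 4x + (-4), f''(x) = 4
Step 1: f'(1) = 0, x_1 = 1 - 0/4 = 1
Step 2: f'(1) = 0, x_2 = 1 (converged)
Newton's method converges in 1 step for quadratics.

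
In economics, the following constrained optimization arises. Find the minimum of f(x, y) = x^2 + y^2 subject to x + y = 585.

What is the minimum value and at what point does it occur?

Substitute y = 585 - x into f(x,y) = x^2 + y^2:
g(x) = x^2 + (585 - x)^2 = 2x^2 - 1170x + 342225
g'(x) = 4x - 1170 = 0  =>  x = 585/2
y = 585 - 585/2 = 585/2
Minimum value = (585/2)^2 + (585/2)^2 = 342225/2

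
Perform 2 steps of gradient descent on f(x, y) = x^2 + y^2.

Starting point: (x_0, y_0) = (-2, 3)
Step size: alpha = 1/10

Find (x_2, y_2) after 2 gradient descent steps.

f(x,y) = x^2 + y^2
grad_x = 2x + 0y, grad_y = 2y + 0x
Step 1: grad = (-4, 6), (-8/5, 12/5)
Step 2: grad = (-16/5, 24/5), (-32/25, 48/25)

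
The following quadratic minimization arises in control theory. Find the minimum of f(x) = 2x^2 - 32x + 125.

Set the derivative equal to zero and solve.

f(x) = 2x^2 - 32x + 125
f'(x) = 4x + (-32) = 0
x = 32/4 = 8
f(8) = -3
Since f''(x) = 4 > 0, this is a minimum.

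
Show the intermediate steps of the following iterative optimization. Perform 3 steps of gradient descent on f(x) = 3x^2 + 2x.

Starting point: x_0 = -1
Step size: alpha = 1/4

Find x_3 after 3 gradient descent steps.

f(x) = 3x^2 + 2x, f'(x) = 6x + (2)
Step 1: f'(-1) = -4, x_1 = -1 - 1/4 * -4 = 0
Step 2: f'(0) = 2, x_2 = 0 - 1/4 * 2 = -1/2
Step 3: f'(-1/2) = -1, x_3 = -1/2 - 1/4 * -1 = -1/4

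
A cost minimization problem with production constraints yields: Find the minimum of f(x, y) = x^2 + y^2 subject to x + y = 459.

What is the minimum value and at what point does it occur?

Substitute y = 459 - x into f(x,y) = x^2 + y^2:
g(x) = x^2 + (459 - x)^2 = 2x^2 - 918x + 210681
g'(x) = 4x - 918 = 0  =>  x = 459/2
y = 459 - 459/2 = 459/2
Minimum value = (459/2)^2 + (459/2)^2 = 210681/2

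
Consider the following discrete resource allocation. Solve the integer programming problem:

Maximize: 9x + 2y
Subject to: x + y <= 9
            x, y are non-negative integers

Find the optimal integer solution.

Objective: 9x + 2y, constraint: x + y <= 9
Coefficient of x is 9 >= coefficient of y is 2, so allocate the entire budget to x.
Optimal: x = 9, y = 0, value = 81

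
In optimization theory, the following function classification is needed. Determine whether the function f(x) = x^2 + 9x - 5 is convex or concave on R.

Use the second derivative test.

f(x) = x^2 + 9x - 5
f'(x) = 2x + 9
f''(x) = 2
Since f''(x) = 2 > 0 for all x, f is convex on R.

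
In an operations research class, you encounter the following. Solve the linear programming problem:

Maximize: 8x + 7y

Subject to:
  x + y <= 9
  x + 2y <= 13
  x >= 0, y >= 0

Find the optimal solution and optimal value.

Feasible vertices: (0, 0), (0, 13/2), (5, 4), (9, 0)
Objective 8x + 7y at each:
  (0, 0): 0
  (0, 13/2): 91/2
  (5, 4): 68
  (9, 0): 72
Maximum is 72 at (9, 0).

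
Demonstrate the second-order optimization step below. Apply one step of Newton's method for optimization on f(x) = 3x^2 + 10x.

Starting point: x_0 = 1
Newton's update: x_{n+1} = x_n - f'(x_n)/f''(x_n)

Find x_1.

f(x) = 3x^2 + 10x
f'(x) = 6x + (10), f''(x) = 6
Newton step: x_1 = x_0 - f'(x_0)/f''(x_0)
f'(1) = 16
x_1 = 1 - 16/6 = -5/3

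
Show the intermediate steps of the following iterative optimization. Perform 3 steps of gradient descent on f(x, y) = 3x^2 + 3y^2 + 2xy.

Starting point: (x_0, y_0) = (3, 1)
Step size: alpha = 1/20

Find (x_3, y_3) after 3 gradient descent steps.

f(x,y) = 3x^2 + 3y^2 + 2xy
grad_x = 6x + 2y, grad_y = 6y + 2x
Step 1: grad = (20, 12), (2, 2/5)
Step 2: grad = (64/5, 32/5), (34/25, 2/25)
Step 3: grad = (208/25, 16/5), (118/125, -2/25)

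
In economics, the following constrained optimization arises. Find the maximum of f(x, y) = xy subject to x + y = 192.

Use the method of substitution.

Substitute y = 192 - x into f(x,y) = xy:
g(x) = x(192 - x) = 192x - x^2
g'(x) = 192 - 2x = 0  =>  x = 96
y = 192 - 96 = 96
Maximum value = 96 * 96 = 9216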